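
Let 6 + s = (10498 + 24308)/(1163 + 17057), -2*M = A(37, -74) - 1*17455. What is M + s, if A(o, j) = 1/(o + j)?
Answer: 2940404471/337070 ≈ 8723.4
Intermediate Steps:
A(o, j) = 1/(j + o)
M = 322918/37 (M = -(1/(-74 + 37) - 1*17455)/2 = -(1/(-37) - 17455)/2 = -(-1/37 - 17455)/2 = -½*(-645836/37) = 322918/37 ≈ 8727.5)
s = -37257/9110 (s = -6 + (10498 + 24308)/(1163 + 17057) = -6 + 34806/18220 = -6 + 34806*(1/18220) = -6 + 17403/9110 = -37257/9110 ≈ -4.0897)
M + s = 322918/37 - 37257/9110 = 2940404471/337070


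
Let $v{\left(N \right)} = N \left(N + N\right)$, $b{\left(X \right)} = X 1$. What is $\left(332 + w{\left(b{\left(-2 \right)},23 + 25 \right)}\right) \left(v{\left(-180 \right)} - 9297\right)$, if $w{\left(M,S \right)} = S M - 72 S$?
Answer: $-178719660$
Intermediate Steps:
$b{\left(X \right)} = X$
$v{\left(N \right)} = 2 N^{2}$ ($v{\left(N \right)} = N 2 N = 2 N^{2}$)
$w{\left(M,S \right)} = - 72 S + M S$ ($w{\left(M,S \right)} = M S - 72 S = - 72 S + M S$)
$\left(332 + w{\left(b{\left(-2 \right)},23 + 25 \right)}\right) \left(v{\left(-180 \right)} - 9297\right) = \left(332 + \left(23 + 25\right) \left(-72 - 2\right)\right) \left(2 \left(-180\right)^{2} - 9297\right) = \left(332 + 48 \left(-74\right)\right) \left(2 \cdot 32400 - 9297\right) = \left(332 - 3552\right) \left(64800 - 9297\right) = \left(-3220\right) 55503 = -178719660$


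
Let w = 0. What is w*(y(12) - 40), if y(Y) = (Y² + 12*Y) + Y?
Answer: 0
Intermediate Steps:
y(Y) = Y² + 13*Y
w*(y(12) - 40) = 0*(12*(13 + 12) - 40) = 0*(12*25 - 40) = 0*(300 - 40) = 0*260 = 0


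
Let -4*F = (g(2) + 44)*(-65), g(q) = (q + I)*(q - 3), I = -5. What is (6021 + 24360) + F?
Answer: 124579/4 ≈ 31145.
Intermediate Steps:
g(q) = (-5 + q)*(-3 + q) (g(q) = (q - 5)*(q - 3) = (-5 + q)*(-3 + q))
F = 3055/4 (F = -((15 + 2**2 - 8*2) + 44)*(-65)/4 = -((15 + 4 - 16) + 44)*(-65)/4 = -(3 + 44)*(-65)/4 = -47*(-65)/4 = -1/4*(-3055) = 3055/4 ≈ 763.75)
(6021 + 24360) + F = (6021 + 24360) + 3055/4 = 30381 + 3055/4 = 124579/4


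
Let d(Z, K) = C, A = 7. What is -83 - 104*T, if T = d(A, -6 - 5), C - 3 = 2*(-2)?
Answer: 21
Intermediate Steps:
C = -1 (C = 3 + 2*(-2) = 3 - 4 = -1)
d(Z, K) = -1
T = -1
-83 - 104*T = -83 - 104*(-1) = -83 + 104 = 21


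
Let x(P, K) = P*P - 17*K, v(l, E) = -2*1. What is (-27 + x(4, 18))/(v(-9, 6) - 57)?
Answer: 317/59 ≈ 5.3729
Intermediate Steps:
v(l, E) = -2
x(P, K) = P² - 17*K
(-27 + x(4, 18))/(v(-9, 6) - 57) = (-27 + (4² - 17*18))/(-2 - 57) = (-27 + (16 - 306))/(-59) = (-27 - 290)*(-1/59) = -317*(-1/59) = 317/59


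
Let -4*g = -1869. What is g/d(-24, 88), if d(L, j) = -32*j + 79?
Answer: -267/1564 ≈ -0.17072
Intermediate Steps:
g = 1869/4 (g = -1/4*(-1869) = 1869/4 ≈ 467.25)
d(L, j) = 79 - 32*j
g/d(-24, 88) = 1869/(4*(79 - 32*88)) = 1869/(4*(79 - 2816)) = (1869/4)/(-2737) = (1869/4)*(-1/2737) = -267/1564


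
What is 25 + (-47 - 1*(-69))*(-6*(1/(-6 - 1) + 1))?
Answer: -617/7 ≈ -88.143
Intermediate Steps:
25 + (-47 - 1*(-69))*(-6*(1/(-6 - 1) + 1)) = 25 + (-47 + 69)*(-6*(1/(-7) + 1)) = 25 + 22*(-6*(-⅐ + 1)) = 25 + 22*(-6*6/7) = 25 + 22*(-36/7) = 25 - 792/7 = -617/7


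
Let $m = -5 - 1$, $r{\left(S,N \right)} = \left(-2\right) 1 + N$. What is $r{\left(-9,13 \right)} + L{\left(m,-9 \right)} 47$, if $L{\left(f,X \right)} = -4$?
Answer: $-177$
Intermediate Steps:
$r{\left(S,N \right)} = -2 + N$
$m = -6$
$r{\left(-9,13 \right)} + L{\left(m,-9 \right)} 47 = \left(-2 + 13\right) - 188 = 11 - 188 = -177$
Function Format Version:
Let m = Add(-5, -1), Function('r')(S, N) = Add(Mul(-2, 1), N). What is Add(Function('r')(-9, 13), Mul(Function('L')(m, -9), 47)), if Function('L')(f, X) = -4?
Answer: -177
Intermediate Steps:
Function('r')(S, N) = Add(-2, N)
m = -6
Add(Function('r')(-9, 13), Mul(Function('L')(m, -9), 47)) = Add(Add(-2, 13), Mul(-4, 47)) = Add(11, -188) = -177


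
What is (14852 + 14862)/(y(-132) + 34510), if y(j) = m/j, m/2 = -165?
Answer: 59428/69025 ≈ 0.86096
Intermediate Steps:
m = -330 (m = 2*(-165) = -330)
y(j) = -330/j
(14852 + 14862)/(y(-132) + 34510) = (14852 + 14862)/(-330/(-132) + 34510) = 29714/(-330*(-1/132) + 34510) = 29714/(5/2 + 34510) = 29714/(69025/2) = 29714*(2/69025) = 59428/69025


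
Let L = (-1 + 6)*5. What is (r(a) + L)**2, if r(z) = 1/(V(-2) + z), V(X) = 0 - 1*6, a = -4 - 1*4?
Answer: 121801/196 ≈ 621.43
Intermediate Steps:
a = -8 (a = -4 - 4 = -8)
V(X) = -6 (V(X) = 0 - 6 = -6)
r(z) = 1/(-6 + z)
L = 25 (L = 5*5 = 25)
(r(a) + L)**2 = (1/(-6 - 8) + 25)**2 = (1/(-14) + 25)**2 = (-1/14 + 25)**2 = (349/14)**2 = 121801/196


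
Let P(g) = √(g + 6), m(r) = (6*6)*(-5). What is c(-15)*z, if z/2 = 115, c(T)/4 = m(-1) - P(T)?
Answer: -165600 - 2760*I ≈ -1.656e+5 - 2760.0*I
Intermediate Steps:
m(r) = -180 (m(r) = 36*(-5) = -180)
P(g) = √(6 + g)
c(T) = -720 - 4*√(6 + T) (c(T) = 4*(-180 - √(6 + T)) = -720 - 4*√(6 + T))
z = 230 (z = 2*115 = 230)
c(-15)*z = (-720 - 4*√(6 - 15))*230 = (-720 - 12*I)*230 = -165600 - 2760*I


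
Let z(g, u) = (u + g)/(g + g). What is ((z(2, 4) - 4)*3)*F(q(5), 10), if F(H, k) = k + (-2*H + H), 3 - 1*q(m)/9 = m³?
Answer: -8310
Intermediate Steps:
q(m) = 27 - 9*m³
F(H, k) = k - H
z(g, u) = (g + u)/(2*g) (z(g, u) = (g + u)/((2*g)) = (g + u)*(1/(2*g)) = (g + u)/(2*g))
((z(2, 4) - 4)*3)*F(q(5), 10) = (((½)*(2 + 4)/2 - 4)*3)*(10 - (27 - 9*5³)) = (((½)*(½)*6 - 4)*3)*(10 - (27 - 9*125)) = ((3/2 - 4)*3)*(10 - (27 - 1125)) = (-5/2*3)*(10 - 1*(-1098)) = -15*(10 + 1098)/2 = -15/2*1108 = -8310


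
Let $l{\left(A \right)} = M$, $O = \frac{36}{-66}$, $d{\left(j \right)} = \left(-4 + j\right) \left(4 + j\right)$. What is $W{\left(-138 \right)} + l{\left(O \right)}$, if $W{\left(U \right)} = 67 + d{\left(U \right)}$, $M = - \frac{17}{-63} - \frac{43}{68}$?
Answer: $\frac{81801427}{4284} \approx 19095.0$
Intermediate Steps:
$O = - \frac{6}{11}$ ($O = 36 \left(- \frac{1}{66}\right) = - \frac{6}{11} \approx -0.54545$)
$M = - \frac{1553}{4284}$ ($M = \left(-17\right) \left(- \frac{1}{63}\right) - \frac{43}{68} = \frac{17}{63} - \frac{43}{68} = - \frac{1553}{4284} \approx -0.36251$)
$l{\left(A \right)} = - \frac{1553}{4284}$
$W{\left(U \right)} = 51 + U^{2}$ ($W{\left(U \right)} = 67 + \left(-16 + U^{2}\right) = 51 + U^{2}$)
$W{\left(-138 \right)} + l{\left(O \right)} = \left(51 + \left(-138\right)^{2}\right) - \frac{1553}{4284} = \left(51 + 19044\right) - \frac{1553}{4284} = 19095 - \frac{1553}{4284} = \frac{81801427}{4284}$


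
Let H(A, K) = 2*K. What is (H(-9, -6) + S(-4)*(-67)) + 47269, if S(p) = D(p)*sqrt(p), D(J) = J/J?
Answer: 47257 - 134*I ≈ 47257.0 - 134.0*I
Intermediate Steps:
D(J) = 1
S(p) = sqrt(p) (S(p) = 1*sqrt(p) = sqrt(p))
(H(-9, -6) + S(-4)*(-67)) + 47269 = (2*(-6) + sqrt(-4)*(-67)) + 47269 = (-12 + (2*I)*(-67)) + 47269 = (-12 - 134*I) + 47269 = 47257 - 134*I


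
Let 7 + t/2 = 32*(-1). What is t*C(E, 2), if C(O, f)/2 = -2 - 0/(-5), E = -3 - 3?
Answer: 312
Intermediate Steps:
E = -6
t = -78 (t = -14 + 2*(32*(-1)) = -14 + 2*(-32) = -14 - 64 = -78)
C(O, f) = -4 (C(O, f) = 2*(-2 - 0/(-5)) = 2*(-2 - 0*(-1)/5) = 2*(-2 - 1*0) = 2*(-2 + 0) = 2*(-2) = -4)
t*C(E, 2) = -78*(-4) = 312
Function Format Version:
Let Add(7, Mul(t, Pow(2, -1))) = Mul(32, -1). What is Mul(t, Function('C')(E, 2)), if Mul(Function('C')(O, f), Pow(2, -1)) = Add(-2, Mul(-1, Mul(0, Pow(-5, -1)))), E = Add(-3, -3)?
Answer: 312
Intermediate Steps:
E = -6
t = -78 (t = Add(-14, Mul(2, Mul(32, -1))) = Add(-14, Mul(2, -32)) = Add(-14, -64) = -78)
Function('C')(O, f) = -4 (Function('C')(O, f) = Mul(2, Add(-2, Mul(-1, Mul(0, Pow(-5, -1))))) = Mul(2, Add(-2, Mul(-1, Mul(0, Rational(-1, 5))))) = Mul(2, Add(-2, Mul(-1, 0))) = Mul(2, Add(-2, 0)) = Mul(2, -2) = -4)
Mul(t, Function('C')(E, 2)) = Mul(-78, -4) = 312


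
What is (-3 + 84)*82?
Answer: 6642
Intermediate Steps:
(-3 + 84)*82 = 81*82 = 6642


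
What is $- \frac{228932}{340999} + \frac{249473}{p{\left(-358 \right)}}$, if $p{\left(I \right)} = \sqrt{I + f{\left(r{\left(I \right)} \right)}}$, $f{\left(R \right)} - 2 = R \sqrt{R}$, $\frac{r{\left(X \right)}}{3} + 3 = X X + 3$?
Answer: $- \frac{228932}{340999} + \frac{249473}{2 \sqrt{-89 + 34412034 \sqrt{3}}} \approx 15.486$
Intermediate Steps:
$r{\left(X \right)} = 3 X^{2}$ ($r{\left(X \right)} = -9 + 3 \left(X X + 3\right) = -9 + 3 \left(X^{2} + 3\right) = -9 + 3 \left(3 + X^{2}\right) = -9 + \left(9 + 3 X^{2}\right) = 3 X^{2}$)
$f{\left(R \right)} = 2 + R^{\frac{3}{2}}$ ($f{\left(R \right)} = 2 + R \sqrt{R} = 2 + R^{\frac{3}{2}}$)
$p{\left(I \right)} = \sqrt{2 + I + 3 \sqrt{3} \left(I^{2}\right)^{\frac{3}{2}}}$ ($p{\left(I \right)} = \sqrt{I + \left(2 + \left(3 I^{2}\right)^{\frac{3}{2}}\right)} = \sqrt{I + \left(2 + 3 \sqrt{3} \left(I^{2}\right)^{\frac{3}{2}}\right)} = \sqrt{2 + I + 3 \sqrt{3} \left(I^{2}\right)^{\frac{3}{2}}}$)
$- \frac{228932}{340999} + \frac{249473}{p{\left(-358 \right)}} = - \frac{228932}{340999} + \frac{249473}{\sqrt{2 - 358 + 3 \sqrt{3} \left(\left(-358\right)^{2}\right)^{\frac{3}{2}}}} = \left(-228932\right) \frac{1}{340999} + \frac{249473}{\sqrt{2 - 358 + 3 \sqrt{3} \cdot 128164^{\frac{3}{2}}}} = - \frac{228932}{340999} + \frac{249473}{\sqrt{2 - 358 + 3 \sqrt{3} \cdot 45882712}} = - \frac{228932}{340999} + \frac{249473}{\sqrt{2 - 358 + 137648136 \sqrt{3}}} = - \frac{228932}{340999} + \frac{249473}{\sqrt{-356 + 137648136 \sqrt{3}}}$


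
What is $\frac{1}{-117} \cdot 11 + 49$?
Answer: $\frac{5722}{117} \approx 48.906$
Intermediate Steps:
$\frac{1}{-117} \cdot 11 + 49 = \left(- \frac{1}{117}\right) 11 + 49 = - \frac{11}{117} + 49 = \frac{5722}{117}$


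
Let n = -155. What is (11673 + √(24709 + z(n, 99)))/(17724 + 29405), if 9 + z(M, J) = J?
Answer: 11673/47129 + √24799/47129 ≈ 0.25102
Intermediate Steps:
z(M, J) = -9 + J
(11673 + √(24709 + z(n, 99)))/(17724 + 29405) = (11673 + √(24709 + (-9 + 99)))/(17724 + 29405) = (11673 + √(24709 + 90))/47129 = (11673 + √24799)*(1/47129) = 11673/47129 + √24799/47129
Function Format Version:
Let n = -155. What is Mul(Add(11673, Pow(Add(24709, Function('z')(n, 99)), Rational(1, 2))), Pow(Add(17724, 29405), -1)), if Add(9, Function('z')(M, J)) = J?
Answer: Add(Rational(11673, 47129), Mul(Rational(1, 47129), Pow(24799, Rational(1, 2)))) ≈ 0.25102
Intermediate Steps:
Function('z')(M, J) = Add(-9, J)
Mul(Add(11673, Pow(Add(24709, Function('z')(n, 99)), Rational(1, 2))), Pow(Add(17724, 29405), -1)) = Mul(Add(11673, Pow(Add(24709, Add(-9, 99)), Rational(1, 2))), Pow(Add(17724, 29405), -1)) = Mul(Add(11673, Pow(Add(24709, 90), Rational(1, 2))), Pow(47129, -1)) = Mul(Add(11673, Pow(24799, Rational(1, 2))), Rational(1, 47129)) = Add(Rational(11673, 47129), Mul(Rational(1, 47129), Pow(24799, Rational(1, 2))))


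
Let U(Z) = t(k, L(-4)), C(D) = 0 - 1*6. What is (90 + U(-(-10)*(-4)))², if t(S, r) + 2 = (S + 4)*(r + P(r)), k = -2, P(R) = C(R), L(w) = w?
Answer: 4624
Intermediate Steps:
C(D) = -6 (C(D) = 0 - 6 = -6)
P(R) = -6
t(S, r) = -2 + (-6 + r)*(4 + S) (t(S, r) = -2 + (S + 4)*(r - 6) = -2 + (4 + S)*(-6 + r) = -2 + (-6 + r)*(4 + S))
U(Z) = -22 (U(Z) = -26 - 6*(-2) + 4*(-4) - 2*(-4) = -26 + 12 - 16 + 8 = -22)
(90 + U(-(-10)*(-4)))² = (90 - 22)² = 68² = 4624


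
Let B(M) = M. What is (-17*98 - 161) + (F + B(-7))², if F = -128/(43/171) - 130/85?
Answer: 142158068014/534361 ≈ 2.6603e+5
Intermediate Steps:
F = -373214/731 (F = -128/(43*(1/171)) - 130*1/85 = -128/43/171 - 26/17 = -128*171/43 - 26/17 = -21888/43 - 26/17 = -373214/731 ≈ -510.55)
(-17*98 - 161) + (F + B(-7))² = (-17*98 - 161) + (-373214/731 - 7)² = (-1666 - 161) + (-378331/731)² = -1827 + 143134345561/534361 = 142158068014/534361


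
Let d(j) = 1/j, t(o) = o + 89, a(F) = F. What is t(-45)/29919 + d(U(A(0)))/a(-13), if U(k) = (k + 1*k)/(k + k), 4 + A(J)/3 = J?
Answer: -29347/388947 ≈ -0.075452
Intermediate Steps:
A(J) = -12 + 3*J
t(o) = 89 + o
U(k) = 1 (U(k) = (k + k)/((2*k)) = (2*k)*(1/(2*k)) = 1)
t(-45)/29919 + d(U(A(0)))/a(-13) = (89 - 45)/29919 + 1/(1*(-13)) = 44*(1/29919) + 1*(-1/13) = 44/29919 - 1/13 = -29347/388947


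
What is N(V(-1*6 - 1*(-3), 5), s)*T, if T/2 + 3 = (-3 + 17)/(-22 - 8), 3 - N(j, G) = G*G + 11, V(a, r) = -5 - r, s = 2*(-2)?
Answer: 832/5 ≈ 166.40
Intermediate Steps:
s = -4
N(j, G) = -8 - G² (N(j, G) = 3 - (G*G + 11) = 3 - (G² + 11) = 3 - (11 + G²) = 3 + (-11 - G²) = -8 - G²)
T = -104/15 (T = -6 + 2*((-3 + 17)/(-22 - 8)) = -6 + 2*(14/(-30)) = -6 + 2*(14*(-1/30)) = -6 + 2*(-7/15) = -6 - 14/15 = -104/15 ≈ -6.9333)
N(V(-1*6 - 1*(-3), 5), s)*T = (-8 - 1*(-4)²)*(-104/15) = (-8 - 1*16)*(-104/15) = (-8 - 16)*(-104/15) = -24*(-104/15) = 832/5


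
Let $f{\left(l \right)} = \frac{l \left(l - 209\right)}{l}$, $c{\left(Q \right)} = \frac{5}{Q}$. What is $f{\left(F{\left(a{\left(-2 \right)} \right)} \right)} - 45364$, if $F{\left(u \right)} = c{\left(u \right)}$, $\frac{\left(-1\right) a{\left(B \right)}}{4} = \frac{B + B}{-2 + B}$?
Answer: $- \frac{182297}{4} \approx -45574.0$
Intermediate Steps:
$a{\left(B \right)} = - \frac{8 B}{-2 + B}$ ($a{\left(B \right)} = - 4 \frac{B + B}{-2 + B} = - 4 \frac{2 B}{-2 + B} = - \frac{8 B}{-2 + B}$)
$F{\left(u \right)} = \frac{5}{u}$
$f{\left(l \right)} = -209 + l$ ($f{\left(l \right)} = \frac{l \left(-209 + l\right)}{l} = -209 + l$)
$f{\left(F{\left(a{\left(-2 \right)} \right)} \right)} - 45364 = \left(-209 + \frac{5}{\left(-8\right) \left(-2\right) \frac{1}{-2 - 2}}\right) - 45364 = \left(-209 + \frac{5}{\left(-8\right) \left(-2\right) \frac{1}{-4}}\right) - 45364 = \left(-209 + \frac{5}{\left(-8\right) \left(-2\right) \left(- \frac{1}{4}\right)}\right) - 45364 = \left(-209 + \frac{5}{-4}\right) - 45364 = \left(-209 + 5 \left(- \frac{1}{4}\right)\right) - 45364 = \left(-209 - \frac{5}{4}\right) - 45364 = - \frac{841}{4} - 45364 = - \frac{182297}{4}$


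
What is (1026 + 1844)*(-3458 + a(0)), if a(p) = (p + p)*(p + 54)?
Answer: -9924460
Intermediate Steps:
a(p) = 2*p*(54 + p) (a(p) = (2*p)*(54 + p) = 2*p*(54 + p))
(1026 + 1844)*(-3458 + a(0)) = (1026 + 1844)*(-3458 + 2*0*(54 + 0)) = 2870*(-3458 + 2*0*54) = 2870*(-3458 + 0) = 2870*(-3458) = -9924460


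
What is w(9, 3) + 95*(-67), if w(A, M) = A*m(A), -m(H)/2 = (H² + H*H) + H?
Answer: -9443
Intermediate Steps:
m(H) = -4*H² - 2*H (m(H) = -2*((H² + H*H) + H) = -2*((H² + H²) + H) = -2*(2*H² + H) = -2*(H + 2*H²) = -4*H² - 2*H)
w(A, M) = -2*A²*(1 + 2*A) (w(A, M) = A*(-2*A*(1 + 2*A)) = -2*A²*(1 + 2*A))
w(9, 3) + 95*(-67) = 9²*(-2 - 4*9) + 95*(-67) = 81*(-2 - 36) - 6365 = 81*(-38) - 6365 = -3078 - 6365 = -9443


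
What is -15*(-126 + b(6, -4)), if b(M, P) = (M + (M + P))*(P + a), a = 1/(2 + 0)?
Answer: 2310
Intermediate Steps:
a = ½ (a = 1/2 = ½ ≈ 0.50000)
b(M, P) = (½ + P)*(P + 2*M) (b(M, P) = (M + (M + P))*(P + ½) = (P + 2*M)*(½ + P) = (½ + P)*(P + 2*M))
-15*(-126 + b(6, -4)) = -15*(-126 + (6 + (-4)² + (½)*(-4) + 2*6*(-4))) = -15*(-126 + (6 + 16 - 2 - 48)) = -15*(-126 - 28) = -15*(-154) = 2310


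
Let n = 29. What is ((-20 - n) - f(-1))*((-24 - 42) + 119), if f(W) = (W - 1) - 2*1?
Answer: -2385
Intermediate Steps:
f(W) = -3 + W (f(W) = (-1 + W) - 2 = -3 + W)
((-20 - n) - f(-1))*((-24 - 42) + 119) = ((-20 - 1*29) - (-3 - 1))*((-24 - 42) + 119) = ((-20 - 29) - 1*(-4))*(-66 + 119) = (-49 + 4)*53 = -45*53 = -2385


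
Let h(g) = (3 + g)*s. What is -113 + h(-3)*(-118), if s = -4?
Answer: -113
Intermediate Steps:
h(g) = -12 - 4*g (h(g) = (3 + g)*(-4) = -12 - 4*g)
-113 + h(-3)*(-118) = -113 + (-12 - 4*(-3))*(-118) = -113 + (-12 + 12)*(-118) = -113 + 0*(-118) = -113 + 0 = -113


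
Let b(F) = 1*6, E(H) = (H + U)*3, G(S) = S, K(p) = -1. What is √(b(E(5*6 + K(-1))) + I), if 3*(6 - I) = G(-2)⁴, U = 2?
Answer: 2*√15/3 ≈ 2.5820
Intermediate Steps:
E(H) = 6 + 3*H (E(H) = (H + 2)*3 = (2 + H)*3 = 6 + 3*H)
I = ⅔ (I = 6 - ⅓*(-2)⁴ = 6 - ⅓*16 = 6 - 16/3 = ⅔ ≈ 0.66667)
b(F) = 6
√(b(E(5*6 + K(-1))) + I) = √(6 + ⅔) = √(20/3) = 2*√15/3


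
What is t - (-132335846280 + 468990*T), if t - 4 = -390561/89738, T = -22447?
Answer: 12820263657488171/89738 ≈ 1.4286e+11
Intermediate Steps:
t = -31609/89738 (t = 4 - 390561/89738 = -31609/89738 ≈ -0.35224)
t - (-132335846280 + 468990*T) = -31609/89738 - 468990/(1/(-22447 - 282172)) = -31609/89738 - 468990/(1/(-304619)) = -31609/89738 - 468990/(-1/304619) = -31609/89738 - 468990*(-304619) = -31609/89738 + 142863264810 = 12820263657488171/89738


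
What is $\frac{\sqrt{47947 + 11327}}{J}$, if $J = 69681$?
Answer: $\frac{\sqrt{6586}}{23227} \approx 0.003494$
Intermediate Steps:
$\frac{\sqrt{47947 + 11327}}{J} = \frac{\sqrt{47947 + 11327}}{69681} = \sqrt{59274} \cdot \frac{1}{69681} = 3 \sqrt{6586} \cdot \frac{1}{69681} = \frac{\sqrt{6586}}{23227}$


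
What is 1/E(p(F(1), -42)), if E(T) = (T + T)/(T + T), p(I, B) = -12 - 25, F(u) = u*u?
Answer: 1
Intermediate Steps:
F(u) = u**2
p(I, B) = -37
E(T) = 1 (E(T) = (2*T)/((2*T)) = (2*T)*(1/(2*T)) = 1)
1/E(p(F(1), -42)) = 1/1 = 1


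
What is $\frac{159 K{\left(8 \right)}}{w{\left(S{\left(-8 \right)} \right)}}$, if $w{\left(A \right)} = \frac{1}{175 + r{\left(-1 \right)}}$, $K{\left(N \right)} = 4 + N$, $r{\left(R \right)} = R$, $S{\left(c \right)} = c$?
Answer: $331992$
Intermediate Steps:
$w{\left(A \right)} = \frac{1}{174}$ ($w{\left(A \right)} = \frac{1}{175 - 1} = \frac{1}{174}$)
$\frac{159 K{\left(8 \right)}}{w{\left(S{\left(-8 \right)} \right)}} = 159 \left(4 + 8\right) \frac{1}{\frac{1}{174}} = 159 \cdot 12 \cdot 174 = 1908 \cdot 174 = 331992$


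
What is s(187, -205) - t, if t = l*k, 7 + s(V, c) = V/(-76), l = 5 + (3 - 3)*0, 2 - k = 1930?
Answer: 731921/76 ≈ 9630.5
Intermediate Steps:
k = -1928 (k = 2 - 1*1930 = 2 - 1930 = -1928)
l = 5 (l = 5 + 0*0 = 5 + 0 = 5)
s(V, c) = -7 - V/76 (s(V, c) = -7 + V/(-76) = -7 + V*(-1/76) = -7 - V/76)
t = -9640 (t = 5*(-1928) = -9640)
s(187, -205) - t = (-7 - 1/76*187) - 1*(-9640) = (-7 - 187/76) + 9640 = -719/76 + 9640 = 731921/76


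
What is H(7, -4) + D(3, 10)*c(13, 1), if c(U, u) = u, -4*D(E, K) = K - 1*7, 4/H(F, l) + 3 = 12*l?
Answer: -169/204 ≈ -0.82843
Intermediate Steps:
H(F, l) = 4/(-3 + 12*l)
D(E, K) = 7/4 - K/4 (D(E, K) = -(K - 1*7)/4 = -(K - 7)/4 = -(-7 + K)/4 = 7/4 - K/4)
H(7, -4) + D(3, 10)*c(13, 1) = 4/(3*(-1 + 4*(-4))) + (7/4 - ¼*10)*1 = 4/(3*(-1 - 16)) + (7/4 - 5/2)*1 = (4/3)/(-17) - ¾*1 = (4/3)*(-1/17) - ¾ = -4/51 - ¾ = -169/204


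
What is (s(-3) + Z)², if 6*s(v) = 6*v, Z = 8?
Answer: 25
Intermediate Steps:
s(v) = v (s(v) = (6*v)/6 = v)
(s(-3) + Z)² = (-3 + 8)² = 5² = 25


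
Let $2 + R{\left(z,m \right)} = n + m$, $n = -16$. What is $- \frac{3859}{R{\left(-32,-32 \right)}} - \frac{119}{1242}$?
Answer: $\frac{1196732}{15525} \approx 77.084$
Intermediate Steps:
$R{\left(z,m \right)} = -18 + m$ ($R{\left(z,m \right)} = -2 + \left(-16 + m\right) = -18 + m$)
$- \frac{3859}{R{\left(-32,-32 \right)}} - \frac{119}{1242} = - \frac{3859}{-18 - 32} - \frac{119}{1242} = - \frac{3859}{-50} - \frac{119}{1242} = \left(-3859\right) \left(- \frac{1}{50}\right) - \frac{119}{1242} = \frac{3859}{50} - \frac{119}{1242} = \frac{1196732}{15525}$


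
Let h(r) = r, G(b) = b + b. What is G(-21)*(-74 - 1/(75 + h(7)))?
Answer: 127449/41 ≈ 3108.5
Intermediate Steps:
G(b) = 2*b
G(-21)*(-74 - 1/(75 + h(7))) = (2*(-21))*(-74 - 1/(75 + 7)) = -42*(-74 - 1/82) = -42*(-6069/82) = 127449/41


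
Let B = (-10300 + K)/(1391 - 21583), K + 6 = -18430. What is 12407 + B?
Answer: 7829715/631 ≈ 12408.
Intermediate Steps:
K = -18436 (K = -6 - 18430 = -18436)
B = 898/631 (B = (-10300 - 18436)/(1391 - 21583) = -28736/(-20192) = -28736*(-1/20192) = 898/631 ≈ 1.4231)
12407 + B = 12407 + 898/631 = 7829715/631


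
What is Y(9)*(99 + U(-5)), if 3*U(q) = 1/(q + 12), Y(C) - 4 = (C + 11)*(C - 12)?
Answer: -16640/3 ≈ -5546.7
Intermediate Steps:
Y(C) = 4 + (-12 + C)*(11 + C) (Y(C) = 4 + (C + 11)*(C - 12) = 4 + (11 + C)*(-12 + C) = 4 + (-12 + C)*(11 + C))
U(q) = 1/(3*(12 + q)) (U(q) = 1/(3*(q + 12)) = 1/(3*(12 + q)))
Y(9)*(99 + U(-5)) = (-128 + 9**2 - 1*9)*(99 + 1/(3*(12 - 5))) = (-128 + 81 - 9)*(99 + (1/3)/7) = -56*(99 + (1/3)*(1/7)) = -56*(99 + 1/21) = -56*2080/21 = -16640/3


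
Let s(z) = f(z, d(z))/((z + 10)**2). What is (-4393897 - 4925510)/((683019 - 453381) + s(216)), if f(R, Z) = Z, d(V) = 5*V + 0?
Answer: -39666502661/977415964 ≈ -40.583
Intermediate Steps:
d(V) = 5*V
s(z) = 5*z/(10 + z)**2 (s(z) = (5*z)/((z + 10)**2) = (5*z)/((10 + z)**2) = (5*z)/(10 + z)**2 = 5*z/(10 + z)**2)
(-4393897 - 4925510)/((683019 - 453381) + s(216)) = (-4393897 - 4925510)/((683019 - 453381) + 5*216/(10 + 216)**2) = -9319407/(229638 + 5*216/226**2) = -9319407/(229638 + 5*216*(1/51076)) = -9319407/(229638 + 270/12769) = -9319407/2932247892/12769 = -9319407*12769/2932247892 = -39666502661/977415964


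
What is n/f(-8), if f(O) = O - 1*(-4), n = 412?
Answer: -103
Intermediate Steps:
f(O) = 4 + O (f(O) = O + 4 = 4 + O)
n/f(-8) = 412/(4 - 8) = 412/(-4) = 412*(-¼) = -103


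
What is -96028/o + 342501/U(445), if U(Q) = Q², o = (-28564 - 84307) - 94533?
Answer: 22513005526/10267794275 ≈ 2.1926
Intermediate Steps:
o = -207404 (o = -112871 - 94533 = -207404)
-96028/o + 342501/U(445) = -96028/(-207404) + 342501/(445²) = -96028*(-1/207404) + 342501/198025 = 24007/51851 + 342501*(1/198025) = 24007/51851 + 342501/198025 = 22513005526/10267794275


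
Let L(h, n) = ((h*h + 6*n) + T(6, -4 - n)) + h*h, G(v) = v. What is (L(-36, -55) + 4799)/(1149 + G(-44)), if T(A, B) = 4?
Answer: 1413/221 ≈ 6.3937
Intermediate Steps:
L(h, n) = 4 + 2*h² + 6*n (L(h, n) = ((h*h + 6*n) + 4) + h*h = ((h² + 6*n) + 4) + h² = (4 + h² + 6*n) + h² = 4 + 2*h² + 6*n)
(L(-36, -55) + 4799)/(1149 + G(-44)) = ((4 + 2*(-36)² + 6*(-55)) + 4799)/(1149 - 44) = ((4 + 2*1296 - 330) + 4799)/1105 = ((4 + 2592 - 330) + 4799)*(1/1105) = (2266 + 4799)*(1/1105) = 7065*(1/1105) = 1413/221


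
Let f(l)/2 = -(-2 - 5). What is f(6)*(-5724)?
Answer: -80136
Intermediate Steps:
f(l) = 14 (f(l) = 2*(-(-2 - 5)) = 2*(-1*(-7)) = 2*7 = 14)
f(6)*(-5724) = 14*(-5724) = -80136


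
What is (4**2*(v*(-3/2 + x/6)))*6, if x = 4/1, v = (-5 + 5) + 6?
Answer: -480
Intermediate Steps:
v = 6 (v = 0 + 6 = 6)
x = 4 (x = 4*1 = 4)
(4**2*(v*(-3/2 + x/6)))*6 = (4**2*(6*(-3/2 + 4/6)))*6 = (16*(6*(-3*1/2 + 4*(1/6))))*6 = (16*(6*(-3/2 + 2/3)))*6 = (16*(6*(-5/6)))*6 = (16*(-5))*6 = -80*6 = -480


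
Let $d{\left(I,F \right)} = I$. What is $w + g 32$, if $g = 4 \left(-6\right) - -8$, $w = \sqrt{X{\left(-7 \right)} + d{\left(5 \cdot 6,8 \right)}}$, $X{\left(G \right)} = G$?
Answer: $-512 + \sqrt{23} \approx -507.2$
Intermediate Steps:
$w = \sqrt{23}$ ($w = \sqrt{-7 + 5 \cdot 6} = \sqrt{-7 + 30} = \sqrt{23} \approx 4.7958$)
$g = -16$ ($g = -24 + 8 = -16$)
$w + g 32 = \sqrt{23} - 512 = -512 + \sqrt{23}$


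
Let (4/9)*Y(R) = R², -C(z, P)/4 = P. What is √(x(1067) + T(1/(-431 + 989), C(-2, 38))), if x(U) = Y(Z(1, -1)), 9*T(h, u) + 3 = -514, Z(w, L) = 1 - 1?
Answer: I*√517/3 ≈ 7.5792*I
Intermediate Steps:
C(z, P) = -4*P
Z(w, L) = 0
T(h, u) = -517/9 (T(h, u) = -⅓ + (⅑)*(-514) = -⅓ - 514/9 = -517/9)
Y(R) = 9*R²/4
x(U) = 0 (x(U) = (9/4)*0² = (9/4)*0 = 0)
√(x(1067) + T(1/(-431 + 989), C(-2, 38))) = √(0 - 517/9) = √(-517/9) = I*√517/3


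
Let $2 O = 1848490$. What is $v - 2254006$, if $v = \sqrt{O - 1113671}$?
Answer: $-2254006 + i \sqrt{189426} \approx -2.254 \cdot 10^{6} + 435.23 i$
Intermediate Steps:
$O = 924245$ ($O = \frac{1}{2} \cdot 1848490 = 924245$)
$v = i \sqrt{189426}$ ($v = \sqrt{924245 - 1113671} = \sqrt{-189426} = i \sqrt{189426} \approx 435.23 i$)
$v - 2254006 = i \sqrt{189426} - 2254006 = -2254006 + i \sqrt{189426}$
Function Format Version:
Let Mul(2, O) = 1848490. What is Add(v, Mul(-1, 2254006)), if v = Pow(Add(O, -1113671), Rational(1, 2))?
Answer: Add(-2254006, Mul(I, Pow(189426, Rational(1, 2)))) ≈ Add(-2.2540e+6, Mul(435.23, I))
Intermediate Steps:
O = 924245 (O = Mul(Rational(1, 2), 1848490) = 924245)
v = Mul(I, Pow(189426, Rational(1, 2))) (v = Pow(Add(924245, -1113671), Rational(1, 2)) = Pow(-189426, Rational(1, 2)) = Mul(I, Pow(189426, Rational(1, 2))) ≈ Mul(435.23, I))
Add(v, Mul(-1, 2254006)) = Add(Mul(I, Pow(189426, Rational(1, 2))), Mul(-1, 2254006)) = Add(Mul(I, Pow(189426, Rational(1, 2))), -2254006) = Add(-2254006, Mul(I, Pow(189426, Rational(1, 2))))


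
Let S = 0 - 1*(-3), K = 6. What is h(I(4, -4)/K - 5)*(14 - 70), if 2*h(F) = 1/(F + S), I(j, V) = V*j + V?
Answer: 21/4 ≈ 5.2500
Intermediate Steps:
I(j, V) = V + V*j
S = 3 (S = 0 + 3 = 3)
h(F) = 1/(2*(3 + F)) (h(F) = 1/(2*(F + 3)) = 1/(2*(3 + F)))
h(I(4, -4)/K - 5)*(14 - 70) = (1/(2*(3 + (-4*(1 + 4)/6 - 5))))*(14 - 70) = (1/(2*(3 + (-4*5*(⅙) - 5))))*(-56) = (1/(2*(3 + (-20*⅙ - 5))))*(-56) = (1/(2*(3 + (-10/3 - 5))))*(-56) = (1/(2*(3 - 25/3)))*(-56) = (1/(2*(-16/3)))*(-56) = ((½)*(-3/16))*(-56) = -3/32*(-56) = 21/4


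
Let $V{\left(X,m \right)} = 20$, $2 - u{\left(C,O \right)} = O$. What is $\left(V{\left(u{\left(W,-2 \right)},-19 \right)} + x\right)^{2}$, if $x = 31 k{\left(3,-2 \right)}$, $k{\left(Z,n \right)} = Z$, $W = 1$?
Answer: $12769$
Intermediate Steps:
$u{\left(C,O \right)} = 2 - O$
$x = 93$ ($x = 31 \cdot 3 = 93$)
$\left(V{\left(u{\left(W,-2 \right)},-19 \right)} + x\right)^{2} = \left(20 + 93\right)^{2} = 113^{2} = 12769$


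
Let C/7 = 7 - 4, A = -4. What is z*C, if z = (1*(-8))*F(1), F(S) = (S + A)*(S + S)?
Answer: 1008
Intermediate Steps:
F(S) = 2*S*(-4 + S) (F(S) = (S - 4)*(S + S) = (-4 + S)*(2*S) = 2*S*(-4 + S))
z = 48 (z = (1*(-8))*(2*1*(-4 + 1)) = -16*(-3) = -8*(-6) = 48)
C = 21 (C = 7*(7 - 4) = 7*3 = 21)
z*C = 48*21 = 1008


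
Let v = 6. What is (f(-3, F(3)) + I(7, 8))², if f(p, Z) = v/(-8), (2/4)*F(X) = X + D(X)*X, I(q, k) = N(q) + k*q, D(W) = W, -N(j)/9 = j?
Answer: 961/16 ≈ 60.063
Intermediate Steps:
N(j) = -9*j
I(q, k) = -9*q + k*q
F(X) = 2*X + 2*X² (F(X) = 2*(X + X*X) = 2*(X + X²) = 2*X + 2*X²)
f(p, Z) = -¾ (f(p, Z) = 6/(-8) = 6*(-⅛) = -¾)
(f(-3, F(3)) + I(7, 8))² = (-¾ + 7*(-9 + 8))² = (-¾ + 7*(-1))² = (-¾ - 7)² = (-31/4)² = 961/16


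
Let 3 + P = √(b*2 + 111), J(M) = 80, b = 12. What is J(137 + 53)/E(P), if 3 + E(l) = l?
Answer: 160/33 + 80*√15/33 ≈ 14.238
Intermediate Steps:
P = -3 + 3*√15 (P = -3 + √(12*2 + 111) = -3 + √(24 + 111) = -3 + √135 = -3 + 3*√15 ≈ 8.6190)
E(l) = -3 + l
J(137 + 53)/E(P) = 80/(-3 + (-3 + 3*√15)) = 80/(-6 + 3*√15)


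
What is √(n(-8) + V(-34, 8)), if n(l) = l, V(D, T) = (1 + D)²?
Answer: √1081 ≈ 32.879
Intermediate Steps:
√(n(-8) + V(-34, 8)) = √(-8 + (1 - 34)²) = √(-8 + (-33)²) = √(-8 + 1089) = √1081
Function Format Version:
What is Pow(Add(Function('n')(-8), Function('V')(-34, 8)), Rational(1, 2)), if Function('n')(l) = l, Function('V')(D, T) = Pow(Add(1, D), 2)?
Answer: Pow(1081, Rational(1, 2)) ≈ 32.879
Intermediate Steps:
Pow(Add(Function('n')(-8), Function('V')(-34, 8)), Rational(1, 2)) = Pow(Add(-8, Pow(Add(1, -34), 2)), Rational(1, 2)) = Pow(Add(-8, Pow(-33, 2)), Rational(1, 2)) = Pow(Add(-8, 1089), Rational(1, 2)) = Pow(1081, Rational(1, 2))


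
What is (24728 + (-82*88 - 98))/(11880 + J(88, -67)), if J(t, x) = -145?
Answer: 17414/11735 ≈ 1.4839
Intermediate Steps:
(24728 + (-82*88 - 98))/(11880 + J(88, -67)) = (24728 + (-82*88 - 98))/(11880 - 145) = (24728 + (-7216 - 98))/11735 = (24728 - 7314)*(1/11735) = 17414*(1/11735) = 17414/11735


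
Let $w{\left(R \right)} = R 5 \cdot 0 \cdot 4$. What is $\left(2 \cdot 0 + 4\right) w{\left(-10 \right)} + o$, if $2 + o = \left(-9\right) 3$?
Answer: $-29$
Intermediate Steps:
$w{\left(R \right)} = 0$ ($w{\left(R \right)} = 5 R 0 = 0$)
$o = -29$ ($o = -2 - 27 = -29$)
$\left(2 \cdot 0 + 4\right) w{\left(-10 \right)} + o = \left(2 \cdot 0 + 4\right) 0 - 29 = \left(0 + 4\right) 0 - 29 = 4 \cdot 0 - 29 = 0 - 29 = -29$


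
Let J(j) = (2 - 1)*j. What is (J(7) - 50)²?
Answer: 1849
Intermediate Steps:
J(j) = j (J(j) = 1*j = j)
(J(7) - 50)² = (7 - 50)² = (-43)² = 1849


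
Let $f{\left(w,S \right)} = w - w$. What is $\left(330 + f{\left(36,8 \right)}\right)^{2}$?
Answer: $108900$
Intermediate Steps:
$f{\left(w,S \right)} = 0$
$\left(330 + f{\left(36,8 \right)}\right)^{2} = \left(330 + 0\right)^{2} = 330^{2} = 108900$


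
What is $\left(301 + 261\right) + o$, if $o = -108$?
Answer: $454$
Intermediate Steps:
$\left(301 + 261\right) + o = \left(301 + 261\right) - 108 = 562 - 108 = 454$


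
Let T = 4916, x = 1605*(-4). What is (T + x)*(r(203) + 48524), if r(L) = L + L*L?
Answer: -135263744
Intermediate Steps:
x = -6420
r(L) = L + L²
(T + x)*(r(203) + 48524) = (4916 - 6420)*(203*(1 + 203) + 48524) = -1504*(203*204 + 48524) = -1504*(41412 + 48524) = -1504*89936 = -135263744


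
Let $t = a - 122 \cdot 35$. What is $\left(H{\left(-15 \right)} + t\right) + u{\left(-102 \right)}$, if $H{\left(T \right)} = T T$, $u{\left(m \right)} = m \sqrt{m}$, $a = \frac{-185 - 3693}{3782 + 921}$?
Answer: $- \frac{19027513}{4703} - 102 i \sqrt{102} \approx -4045.8 - 1030.2 i$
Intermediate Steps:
$a = - \frac{3878}{4703} \approx -0.82458$
$u{\left(m \right)} = m^{\frac{3}{2}}$
$H{\left(T \right)} = T^{2}$
$t = - \frac{20085688}{4703}$ ($t = - \frac{3878}{4703} - 122 \cdot 35 = - \frac{3878}{4703} - 4270 = - \frac{20085688}{4703} \approx -4270.8$)
$\left(H{\left(-15 \right)} + t\right) + u{\left(-102 \right)} = \left(\left(-15\right)^{2} - \frac{20085688}{4703}\right) + \left(-102\right)^{\frac{3}{2}} = \left(225 - \frac{20085688}{4703}\right) - 102 i \sqrt{102} = - \frac{19027513}{4703} - 102 i \sqrt{102}$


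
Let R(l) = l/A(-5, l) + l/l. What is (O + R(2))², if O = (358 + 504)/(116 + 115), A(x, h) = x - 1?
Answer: 1032256/53361 ≈ 19.345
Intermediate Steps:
A(x, h) = -1 + x
R(l) = 1 - l/6 (R(l) = l/(-1 - 5) + l/l = l/(-6) + 1 = l*(-⅙) + 1 = -l/6 + 1 = 1 - l/6)
O = 862/231 ≈ 3.7316
(O + R(2))² = (862/231 + (1 - ⅙*2))² = (862/231 + (1 - ⅓))² = (862/231 + ⅔)² = (1016/231)² = 1032256/53361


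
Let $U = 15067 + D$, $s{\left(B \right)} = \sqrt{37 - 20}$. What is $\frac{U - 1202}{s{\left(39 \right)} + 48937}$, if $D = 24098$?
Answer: $\frac{1857795331}{2394829952} - \frac{37963 \sqrt{17}}{2394829952} \approx 0.77569$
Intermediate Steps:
$s{\left(B \right)} = \sqrt{17}$
$U = 39165$ ($U = 15067 + 24098 = 39165$)
$\frac{U - 1202}{s{\left(39 \right)} + 48937} = \frac{39165 - 1202}{\sqrt{17} + 48937} = \frac{37963}{48937 + \sqrt{17}}$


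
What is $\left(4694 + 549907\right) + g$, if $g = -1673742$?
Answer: $-1119141$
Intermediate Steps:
$\left(4694 + 549907\right) + g = \left(4694 + 549907\right) - 1673742 = 554601 - 1673742 = -1119141$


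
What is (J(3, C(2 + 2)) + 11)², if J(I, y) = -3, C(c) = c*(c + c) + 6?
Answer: 64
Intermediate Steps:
C(c) = 6 + 2*c² (C(c) = c*(2*c) + 6 = 2*c² + 6 = 6 + 2*c²)
(J(3, C(2 + 2)) + 11)² = (-3 + 11)² = 8² = 64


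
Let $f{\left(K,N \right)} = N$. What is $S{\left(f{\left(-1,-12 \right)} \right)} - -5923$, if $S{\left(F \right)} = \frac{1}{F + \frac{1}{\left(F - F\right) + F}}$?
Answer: $\frac{858823}{145} \approx 5922.9$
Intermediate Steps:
$S{\left(F \right)} = \frac{1}{F + \frac{1}{F}}$ ($S{\left(F \right)} = \frac{1}{F + \frac{1}{0 + F}} = \frac{1}{F + \frac{1}{F}}$)
$S{\left(f{\left(-1,-12 \right)} \right)} - -5923 = - \frac{12}{1 + \left(-12\right)^{2}} - -5923 = - \frac{12}{1 + 144} + 5923 = - \frac{12}{145} + 5923 = \frac{858823}{145}$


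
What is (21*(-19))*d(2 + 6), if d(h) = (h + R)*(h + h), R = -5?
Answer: -19152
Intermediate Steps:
d(h) = 2*h*(-5 + h) (d(h) = (h - 5)*(h + h) = (-5 + h)*(2*h) = 2*h*(-5 + h))
(21*(-19))*d(2 + 6) = (21*(-19))*(2*(2 + 6)*(-5 + (2 + 6))) = -798*8*(-5 + 8) = -798*8*3 = -399*48 = -19152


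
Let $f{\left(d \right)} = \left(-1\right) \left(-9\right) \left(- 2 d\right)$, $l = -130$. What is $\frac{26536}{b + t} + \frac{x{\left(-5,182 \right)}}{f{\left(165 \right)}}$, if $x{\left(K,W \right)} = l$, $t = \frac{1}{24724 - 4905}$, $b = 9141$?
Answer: $\frac{19819061936}{6725768445} \approx 2.9467$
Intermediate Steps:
$t = \frac{1}{19819} \approx 5.0457 \cdot 10^{-5}$
$x{\left(K,W \right)} = -130$
$f{\left(d \right)} = - 18 d$ ($f{\left(d \right)} = 9 \left(- 2 d\right) = - 18 d$)
$\frac{26536}{b + t} + \frac{x{\left(-5,182 \right)}}{f{\left(165 \right)}} = \frac{26536}{9141 + \frac{1}{19819}} - \frac{130}{\left(-18\right) 165} = \frac{26536}{\frac{181165480}{19819}} - \frac{130}{-2970} = 26536 \cdot \frac{19819}{181165480} - - \frac{13}{297} = \frac{65739623}{22645685} + \frac{13}{297} = \frac{19819061936}{6725768445}$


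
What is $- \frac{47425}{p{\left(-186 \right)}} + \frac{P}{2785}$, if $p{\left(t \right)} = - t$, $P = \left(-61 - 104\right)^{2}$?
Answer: $- \frac{25402955}{103602} \approx -245.2$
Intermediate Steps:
$P = 27225$ ($P = \left(-61 - 104\right)^{2} = \left(-165\right)^{2} = 27225$)
$- \frac{47425}{p{\left(-186 \right)}} + \frac{P}{2785} = - \frac{47425}{\left(-1\right) \left(-186\right)} + \frac{27225}{2785} = - \frac{47425}{186} + 27225 \cdot \frac{1}{2785} = \left(-47425\right) \frac{1}{186} + \frac{5445}{557} = - \frac{47425}{186} + \frac{5445}{557} = - \frac{25402955}{103602}$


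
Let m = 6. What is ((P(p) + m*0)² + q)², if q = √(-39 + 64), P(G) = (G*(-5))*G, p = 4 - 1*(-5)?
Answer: 26905840900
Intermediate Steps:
p = 9 (p = 4 + 5 = 9)
P(G) = -5*G² (P(G) = (-5*G)*G = -5*G²)
q = 5 (q = √25 = 5)
((P(p) + m*0)² + q)² = ((-5*9² + 6*0)² + 5)² = ((-5*81 + 0)² + 5)² = ((-405 + 0)² + 5)² = ((-405)² + 5)² = (164025 + 5)² = 164030² = 26905840900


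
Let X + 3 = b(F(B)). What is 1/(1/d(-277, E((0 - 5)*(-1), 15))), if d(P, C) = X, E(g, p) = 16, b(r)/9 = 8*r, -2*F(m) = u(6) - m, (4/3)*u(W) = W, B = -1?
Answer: -201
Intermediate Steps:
u(W) = 3*W/4
F(m) = -9/4 + m/2 (F(m) = -((¾)*6 - m)/2 = -(9/2 - m)/2 = -9/4 + m/2)
b(r) = 72*r (b(r) = 9*(8*r) = 72*r)
X = -201 (X = -3 + 72*(-9/4 + (½)*(-1)) = -3 + 72*(-9/4 - ½) = -3 + 72*(-11/4) = -3 - 198 = -201)
d(P, C) = -201
1/(1/d(-277, E((0 - 5)*(-1), 15))) = 1/(1/(-201)) = 1/(-1/201) = -201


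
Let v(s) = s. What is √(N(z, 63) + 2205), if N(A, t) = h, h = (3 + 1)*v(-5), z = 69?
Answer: √2185 ≈ 46.744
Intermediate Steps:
h = -20 (h = (3 + 1)*(-5) = 4*(-5) = -20)
N(A, t) = -20
√(N(z, 63) + 2205) = √(-20 + 2205) = √2185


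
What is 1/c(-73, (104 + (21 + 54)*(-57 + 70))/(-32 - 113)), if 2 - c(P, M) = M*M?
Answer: -21025/1122191 ≈ -0.018736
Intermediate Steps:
c(P, M) = 2 - M² (c(P, M) = 2 - M*M = 2 - M²)
1/c(-73, (104 + (21 + 54)*(-57 + 70))/(-32 - 113)) = 1/(2 - ((104 + (21 + 54)*(-57 + 70))/(-32 - 113))²) = 1/(2 - ((104 + 75*13)/(-145))²) = 1/(2 - ((104 + 975)*(-1/145))²) = 1/(2 - (1079*(-1/145))²) = 1/(2 - (-1079/145)²) = 1/(2 - 1*1164241/21025) = 1/(2 - 1164241/21025) = 1/(-1122191/21025) = -21025/1122191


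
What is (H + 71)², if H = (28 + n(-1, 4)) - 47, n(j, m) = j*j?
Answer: 2809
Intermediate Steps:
n(j, m) = j²
H = -18 (H = (28 + (-1)²) - 47 = (28 + 1) - 47 = 29 - 47 = -18)
(H + 71)² = (-18 + 71)² = 53² = 2809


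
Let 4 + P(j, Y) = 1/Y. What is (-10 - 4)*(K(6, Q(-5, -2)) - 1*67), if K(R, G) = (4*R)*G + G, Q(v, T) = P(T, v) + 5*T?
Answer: 5908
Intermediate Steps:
P(j, Y) = -4 + 1/Y
Q(v, T) = -4 + 1/v + 5*T (Q(v, T) = (-4 + 1/v) + 5*T = -4 + 1/v + 5*T)
K(R, G) = G + 4*G*R (K(R, G) = 4*G*R + G = G + 4*G*R)
(-10 - 4)*(K(6, Q(-5, -2)) - 1*67) = (-10 - 4)*((-4 + 1/(-5) + 5*(-2))*(1 + 4*6) - 1*67) = -14*((-4 - ⅕ - 10)*(1 + 24) - 67) = -14*(-71/5*25 - 67) = -14*(-355 - 67) = -14*(-422) = 5908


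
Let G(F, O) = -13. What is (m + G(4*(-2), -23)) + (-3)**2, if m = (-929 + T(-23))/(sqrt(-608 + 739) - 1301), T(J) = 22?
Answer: -5589873/1692470 + 907*sqrt(131)/1692470 ≈ -3.2967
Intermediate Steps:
m = -907/(-1301 + sqrt(131)) (m = (-929 + 22)/(sqrt(-608 + 739) - 1301) = -907/(sqrt(131) - 1301) = -907/(-1301 + sqrt(131)) ≈ 0.70334)
(m + G(4*(-2), -23)) + (-3)**2 = ((1180007/1692470 + 907*sqrt(131)/1692470) - 13) + (-3)**2 = (-20822103/1692470 + 907*sqrt(131)/1692470) + 9 = -5589873/1692470 + 907*sqrt(131)/1692470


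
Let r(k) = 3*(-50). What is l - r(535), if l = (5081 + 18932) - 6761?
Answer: 17402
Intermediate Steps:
r(k) = -150
l = 17252 (l = 24013 - 6761 = 17252)
l - r(535) = 17252 - 1*(-150) = 17252 + 150 = 17402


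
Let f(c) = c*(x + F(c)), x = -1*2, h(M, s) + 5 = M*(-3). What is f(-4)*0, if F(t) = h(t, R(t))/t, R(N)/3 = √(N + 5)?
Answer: 0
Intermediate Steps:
R(N) = 3*√(5 + N) (R(N) = 3*√(N + 5) = 3*√(5 + N))
h(M, s) = -5 - 3*M (h(M, s) = -5 + M*(-3) = -5 - 3*M)
x = -2
F(t) = (-5 - 3*t)/t
f(c) = c*(-5 - 5/c) (f(c) = c*(-2 + (-3 - 5/c)) = c*(-5 - 5/c))
f(-4)*0 = (-5 - 5*(-4))*0 = (-5 + 20)*0 = 15*0 = 0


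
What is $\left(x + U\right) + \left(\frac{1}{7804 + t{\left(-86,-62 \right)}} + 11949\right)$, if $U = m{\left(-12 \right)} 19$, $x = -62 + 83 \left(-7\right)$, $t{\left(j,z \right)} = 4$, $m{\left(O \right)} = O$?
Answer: $\frac{86497025}{7808} \approx 11078.0$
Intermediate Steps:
$x = -643$ ($x = -62 - 581 = -643$)
$U = -228$ ($U = \left(-12\right) 19 = -228$)
$\left(x + U\right) + \left(\frac{1}{7804 + t{\left(-86,-62 \right)}} + 11949\right) = \left(-643 - 228\right) + \left(\frac{1}{7804 + 4} + 11949\right) = -871 + \left(\frac{1}{7808} + 11949\right) = -871 + \frac{93297793}{7808} = \frac{86497025}{7808}$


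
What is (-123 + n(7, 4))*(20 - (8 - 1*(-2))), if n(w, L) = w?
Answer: -1160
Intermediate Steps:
(-123 + n(7, 4))*(20 - (8 - 1*(-2))) = (-123 + 7)*(20 - (8 - 1*(-2))) = -116*(20 - (8 + 2)) = -116*(20 - 1*10) = -116*(20 - 10) = -116*10 = -1160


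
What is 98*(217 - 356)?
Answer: -13622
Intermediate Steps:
98*(217 - 356) = 98*(-139) = -13622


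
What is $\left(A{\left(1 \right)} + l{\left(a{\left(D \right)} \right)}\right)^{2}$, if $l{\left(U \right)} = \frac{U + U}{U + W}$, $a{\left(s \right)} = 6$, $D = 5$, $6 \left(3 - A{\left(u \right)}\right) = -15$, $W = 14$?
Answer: $\frac{3721}{100} \approx 37.21$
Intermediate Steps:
$A{\left(u \right)} = \frac{11}{2}$ ($A{\left(u \right)} = 3 - - \frac{5}{2} = 3 + \frac{5}{2} = \frac{11}{2}$)
$l{\left(U \right)} = \frac{2 U}{14 + U}$ ($l{\left(U \right)} = \frac{U + U}{U + 14} = \frac{2 U}{14 + U}$)
$\left(A{\left(1 \right)} + l{\left(a{\left(D \right)} \right)}\right)^{2} = \left(\frac{11}{2} + 2 \cdot 6 \frac{1}{14 + 6}\right)^{2} = \left(\frac{11}{2} + 2 \cdot 6 \cdot \frac{1}{20}\right)^{2} = \left(\frac{11}{2} + \frac{3}{5}\right)^{2} = \left(\frac{61}{10}\right)^{2} = \frac{3721}{100}$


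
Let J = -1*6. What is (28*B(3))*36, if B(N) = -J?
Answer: 6048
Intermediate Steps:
J = -6
B(N) = 6 (B(N) = -1*(-6) = 6)
(28*B(3))*36 = (28*6)*36 = 168*36 = 6048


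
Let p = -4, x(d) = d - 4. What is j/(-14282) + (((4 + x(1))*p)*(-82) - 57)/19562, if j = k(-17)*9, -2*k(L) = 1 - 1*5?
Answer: 1759153/139692242 ≈ 0.012593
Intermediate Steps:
x(d) = -4 + d
k(L) = 2 (k(L) = -(1 - 1*5)/2 = -(1 - 5)/2 = -½*(-4) = 2)
j = 18 (j = 2*9 = 18)
j/(-14282) + (((4 + x(1))*p)*(-82) - 57)/19562 = 18/(-14282) + (((4 + (-4 + 1))*(-4))*(-82) - 57)/19562 = 18*(-1/14282) + (((4 - 3)*(-4))*(-82) - 57)*(1/19562) = -9/7141 + ((1*(-4))*(-82) - 57)*(1/19562) = -9/7141 + (-4*(-82) - 57)*(1/19562) = -9/7141 + (328 - 57)*(1/19562) = -9/7141 + 271*(1/19562) = -9/7141 + 271/19562 = 1759153/139692242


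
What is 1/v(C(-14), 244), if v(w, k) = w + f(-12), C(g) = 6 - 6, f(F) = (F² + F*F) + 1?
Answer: 1/289 ≈ 0.0034602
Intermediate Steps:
f(F) = 1 + 2*F² (f(F) = (F² + F²) + 1 = 2*F² + 1 = 1 + 2*F²)
C(g) = 0
v(w, k) = 289 + w (v(w, k) = w + (1 + 2*(-12)²) = w + (1 + 2*144) = w + (1 + 288) = w + 289 = 289 + w)
1/v(C(-14), 244) = 1/(289 + 0) = 1/289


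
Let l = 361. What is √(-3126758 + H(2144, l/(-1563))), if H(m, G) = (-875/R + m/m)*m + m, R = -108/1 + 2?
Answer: I*√8721304230/53 ≈ 1762.0*I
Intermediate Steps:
R = -106 (R = -108 + 2 = -106)
H(m, G) = 1087*m/106 (H(m, G) = (-875/(-106) + m/m)*m + m = (-875*(-1/106) + 1)*m + m = (875/106 + 1)*m + m = 981*m/106 + m = 1087*m/106)
√(-3126758 + H(2144, l/(-1563))) = √(-3126758 + (1087/106)*2144) = √(-3126758 + 1165264/53) = √(-164552910/53) = I*√8721304230/53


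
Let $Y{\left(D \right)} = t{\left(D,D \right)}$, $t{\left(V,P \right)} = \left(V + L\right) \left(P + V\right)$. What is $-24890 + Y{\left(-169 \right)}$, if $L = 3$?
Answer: $31218$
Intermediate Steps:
$t{\left(V,P \right)} = \left(3 + V\right) \left(P + V\right)$ ($t{\left(V,P \right)} = \left(V + 3\right) \left(P + V\right) = \left(3 + V\right) \left(P + V\right)$)
$Y{\left(D \right)} = 2 D^{2} + 6 D$ ($Y{\left(D \right)} = D^{2} + 3 D + 3 D + D D = D^{2} + 3 D + 3 D + D^{2} = 2 D^{2} + 6 D$)
$-24890 + Y{\left(-169 \right)} = -24890 + 2 \left(-169\right) \left(3 - 169\right) = -24890 + 2 \left(-169\right) \left(-166\right) = -24890 + 56108 = 31218$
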